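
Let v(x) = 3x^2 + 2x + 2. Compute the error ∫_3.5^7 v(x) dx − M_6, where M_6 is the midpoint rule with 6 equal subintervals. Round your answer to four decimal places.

0.2977

Exact integral: ∫_3.5^7 v(x) dx = 343.875.
M_6 ≈ 343.577257.
Error ≈ 343.875 − 343.577257 ≈ 0.2977.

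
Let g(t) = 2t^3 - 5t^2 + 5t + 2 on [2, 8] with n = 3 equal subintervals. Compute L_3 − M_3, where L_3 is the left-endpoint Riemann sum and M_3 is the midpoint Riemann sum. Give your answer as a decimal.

-588

L_3 = 724.
M_3 = 1312.
L_3 − M_3 = -588.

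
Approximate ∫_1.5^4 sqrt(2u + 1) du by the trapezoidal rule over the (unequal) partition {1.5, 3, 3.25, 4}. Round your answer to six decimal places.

Subinterval widths: 1.5, 0.25, 0.75.
f(1.5) ≈ 2.000000, f(3) ≈ 2.645751, f(3.25) ≈ 2.738613, f(4) ≈ 3.000000.
On each subinterval the trapezoid contributes (Δu_i/2)·[f(u_{i-1}) + f(u_i)].
Sum ≈ 6.309339.

6.309339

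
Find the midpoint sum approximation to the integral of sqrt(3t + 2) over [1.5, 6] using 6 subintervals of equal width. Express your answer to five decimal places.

Δt = (6 − 1.5)/6 = 0.75.
Midpoints: 1.875, 2.625, 3.375, 4.125, 4.875, 5.625.
f(1.875) ≈ 2.76134, f(2.625) ≈ 3.14245, f(3.375) ≈ 3.48210, f(4.125) ≈ 3.79144, f(4.875) ≈ 4.07738, f(5.625) ≈ 4.34454.
Sum = Δt · [f(1.875) + f(2.625) + f(3.375) + ...].
Sum ≈ 16.19943.

16.19943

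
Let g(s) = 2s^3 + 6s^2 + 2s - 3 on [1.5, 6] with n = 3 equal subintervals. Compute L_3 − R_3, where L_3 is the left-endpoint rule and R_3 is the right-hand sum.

L_3 = 661.5.
R_3 = 1616.625.
L_3 − R_3 = -955.125.

-955.125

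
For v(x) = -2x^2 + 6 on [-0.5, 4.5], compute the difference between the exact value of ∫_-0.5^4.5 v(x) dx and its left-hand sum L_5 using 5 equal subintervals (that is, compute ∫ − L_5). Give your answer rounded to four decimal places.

-18.3333

Exact integral: ∫_-0.5^4.5 v(x) dx ≈ -30.833333.
L_5 = -12.5.
Error ≈ -30.833333 − (-12.5) ≈ -18.3333.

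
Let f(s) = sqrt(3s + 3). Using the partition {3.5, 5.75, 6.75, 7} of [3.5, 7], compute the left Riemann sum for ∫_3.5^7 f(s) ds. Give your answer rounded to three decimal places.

13.972

Subinterval widths: 2.25, 1, 0.25.
Left endpoints: 3.5, 5.75, 6.75.
f(3.5) ≈ 3.674, f(5.75) ≈ 4.500, f(6.75) ≈ 4.822.
Sum = Σ Δs_i · f(s_i).
Sum ≈ 13.972.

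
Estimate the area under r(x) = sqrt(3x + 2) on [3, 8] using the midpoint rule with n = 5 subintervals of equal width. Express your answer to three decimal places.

21.360

Δx = (8 − 3)/5 = 1.
Midpoints: 3.5, 4.5, 5.5, 6.5, 7.5.
r(3.5) ≈ 3.536, r(4.5) ≈ 3.937, r(5.5) ≈ 4.301, r(6.5) ≈ 4.637, r(7.5) ≈ 4.950.
Sum = Δx · [r(3.5) + r(4.5) + r(5.5) + r(6.5) + r(7.5)].
Sum ≈ 21.360.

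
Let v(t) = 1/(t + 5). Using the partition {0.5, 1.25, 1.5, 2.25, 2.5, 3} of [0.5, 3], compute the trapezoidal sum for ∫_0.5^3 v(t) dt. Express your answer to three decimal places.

Subinterval widths: 0.75, 0.25, 0.75, 0.25, 0.5.
v(0.5) = 2/11, v(1.25) = 0.16, v(1.5) = 2/13, v(2.25) = 4/29, v(2.5) = 2/15, v(3) = 0.125.
On each subinterval the trapezoid contributes (Δt_i/2)·[v(t_{i-1}) + v(t_i)].
Sum ≈ 0.375.

0.375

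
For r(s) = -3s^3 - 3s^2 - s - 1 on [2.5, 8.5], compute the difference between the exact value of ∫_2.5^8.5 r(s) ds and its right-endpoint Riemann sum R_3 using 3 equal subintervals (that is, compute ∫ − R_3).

2209.5

Exact integral: ∫_2.5^8.5 r(s) ds = -4523.25.
R_3 = -6732.75.
Error = -4523.25 − (-6732.75) = 2209.5.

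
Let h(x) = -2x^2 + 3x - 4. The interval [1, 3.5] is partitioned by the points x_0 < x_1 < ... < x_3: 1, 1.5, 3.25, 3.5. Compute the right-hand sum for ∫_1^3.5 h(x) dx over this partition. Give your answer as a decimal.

Subinterval widths: 0.5, 1.75, 0.25.
Right endpoints: 1.5, 3.25, 3.5.
h(1.5) = -4, h(3.25) = -15.375, h(3.5) = -18.
Sum = Σ Δx_i · h(x_i).
Sum = -33.40625.

-33.40625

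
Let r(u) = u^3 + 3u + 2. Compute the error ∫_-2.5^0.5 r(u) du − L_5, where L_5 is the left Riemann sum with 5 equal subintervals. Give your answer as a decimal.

Exact integral: ∫_-2.5^0.5 r(u) du = -12.75.
L_5 = -20.715.
Error = -12.75 − (-20.715) = 7.965.

7.965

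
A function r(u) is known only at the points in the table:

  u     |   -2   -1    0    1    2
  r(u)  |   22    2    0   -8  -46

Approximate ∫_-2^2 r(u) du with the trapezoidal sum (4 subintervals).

Δu = 1.
T_4 = (1/2)·[22 + 2·2 + 2·0 + 2·(-8) + (-46)] = -18.

-18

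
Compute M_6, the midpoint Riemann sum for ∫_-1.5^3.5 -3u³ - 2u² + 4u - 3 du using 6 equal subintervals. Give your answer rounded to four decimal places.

Δu = (3.5 − (-1.5))/6 = 5/6.
Midpoints: -13/12, -0.25, 7/12, 17/12, 2.25, 37/12.
f(-13/12) = -3379/576, f(-0.25) = -4.078125, f(7/12) = -373/192, f(17/12) = -5689/576, f(2.25) = -38.296875, f(37/12) = -18743/192.
Sum = Δu · [f(-13/12) + f(-0.25) + f(7/12) + ...].
Sum ≈ -131.4005.

-131.4005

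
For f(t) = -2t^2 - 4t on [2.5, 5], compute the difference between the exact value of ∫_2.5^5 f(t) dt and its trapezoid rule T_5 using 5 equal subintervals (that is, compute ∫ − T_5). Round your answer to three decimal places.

Exact integral: ∫_2.5^5 f(t) dt ≈ -110.41667.
T_5 = -110.625.
Error ≈ -110.41667 − (-110.625) ≈ 0.208.

0.208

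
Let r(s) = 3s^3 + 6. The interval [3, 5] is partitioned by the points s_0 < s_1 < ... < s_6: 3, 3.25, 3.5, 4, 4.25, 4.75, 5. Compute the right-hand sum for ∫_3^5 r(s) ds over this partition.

477.984375

Subinterval widths: 0.25, 0.25, 0.5, 0.25, 0.5, 0.25.
Right endpoints: 3.25, 3.5, 4, 4.25, 4.75, 5.
r(3.25) = 108.984375, r(3.5) = 134.625, r(4) = 198, r(4.25) = 236.296875, r(4.75) = 327.515625, r(5) = 381.
Sum = Σ Δs_i · r(s_i).
Sum = 477.984375.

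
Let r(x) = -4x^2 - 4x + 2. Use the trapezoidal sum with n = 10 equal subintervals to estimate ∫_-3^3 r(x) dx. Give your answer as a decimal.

Δx = (3 − (-3))/10 = 0.6.
r(-3) = -22, r(-2.4) = -11.44, r(-1.8) = -3.76, r(-1.2) = 1.04, r(-0.6) = 2.96, r(0) = 2, r(0.6) = -1.84, r(1.2) = -8.56, r(1.8) = -18.16, r(2.4) = -30.64, r(3) = -46.
T_10 = (Δx/2)·[r(x_0) + 2r(x_1) + ... + 2r(x_{9}) + r(x_10)].
Sum = -61.44.

-61.44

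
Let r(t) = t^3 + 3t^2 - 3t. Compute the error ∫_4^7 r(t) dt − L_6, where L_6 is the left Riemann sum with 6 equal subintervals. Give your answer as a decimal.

Exact integral: ∫_4^7 r(t) dt = 765.75.
L_6 = 675.9375.
Error = 765.75 − 675.9375 = 89.8125.

89.8125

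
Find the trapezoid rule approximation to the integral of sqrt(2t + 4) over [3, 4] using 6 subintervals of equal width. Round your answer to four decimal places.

Δt = (4 − 3)/6 = 1/6.
f(3) ≈ 3.1623, f(19/6) ≈ 3.2146, f(10/3) ≈ 3.2660, f(3.5) ≈ 3.3166, f(11/3) ≈ 3.3665, f(23/6) ≈ 3.4157, f(4) ≈ 3.4641.
T_6 = (Δt/2)·[f(t_0) + 2f(t_1) + ... + 2f(t_{5}) + f(t_6)].
Sum ≈ 3.3154.

3.3154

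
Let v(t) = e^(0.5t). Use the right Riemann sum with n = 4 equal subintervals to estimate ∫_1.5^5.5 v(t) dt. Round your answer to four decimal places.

Δt = (5.5 − 1.5)/4 = 1.
Right endpoints: 2.5, 3.5, 4.5, 5.5.
v(2.5) ≈ 3.4903, v(3.5) ≈ 5.7546, v(4.5) ≈ 9.4877, v(5.5) ≈ 15.6426.
Sum = Δt · [v(2.5) + v(3.5) + v(4.5) + v(5.5)].
Sum ≈ 34.3753.

34.3753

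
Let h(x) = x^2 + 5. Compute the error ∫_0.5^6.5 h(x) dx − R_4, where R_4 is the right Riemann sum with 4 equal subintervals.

-33.75

Exact integral: ∫_0.5^6.5 h(x) dx = 121.5.
R_4 = 155.25.
Error = 121.5 − 155.25 = -33.75.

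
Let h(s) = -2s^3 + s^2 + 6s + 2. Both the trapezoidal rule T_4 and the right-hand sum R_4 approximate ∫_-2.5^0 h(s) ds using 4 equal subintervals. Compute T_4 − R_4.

T_4 ≈ 12.373047.
R_4 ≈ 5.341797.
T_4 − R_4 = 7.03125.

7.03125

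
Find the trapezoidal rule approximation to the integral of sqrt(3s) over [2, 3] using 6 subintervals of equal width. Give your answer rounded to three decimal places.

Δs = (3 − 2)/6 = 1/6.
f(2) ≈ 2.449, f(13/6) ≈ 2.550, f(7/3) ≈ 2.646, f(2.5) ≈ 2.739, f(8/3) ≈ 2.828, f(17/6) ≈ 2.915, f(3) ≈ 3.000.
T_6 = (Δs/2)·[f(s_0) + 2f(s_1) + ... + 2f(s_{5}) + f(s_6)].
Sum ≈ 2.734.

2.734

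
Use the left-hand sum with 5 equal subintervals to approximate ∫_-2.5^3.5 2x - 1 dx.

-7.2

Δx = (3.5 − (-2.5))/5 = 1.2.
Left endpoints: -2.5, -1.3, -0.1, 1.1, 2.3.
f(-2.5) = -6, f(-1.3) = -3.6, f(-0.1) = -1.2, f(1.1) = 1.2, f(2.3) = 3.6.
Sum = Δx · [f(-2.5) + f(-1.3) + f(-0.1) + f(1.1) + f(2.3)].
Sum = -7.2.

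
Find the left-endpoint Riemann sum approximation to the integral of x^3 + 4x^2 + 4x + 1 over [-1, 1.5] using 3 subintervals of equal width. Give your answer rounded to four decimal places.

5.1505

Δx = (1.5 − (-1))/3 = 5/6.
Left endpoints: -1, -1/6, 2/3.
f(-1) = 0, f(-1/6) = 95/216, f(2/3) = 155/27.
Sum = Δx · [f(-1) + f(-1/6) + f(2/3)].
Sum ≈ 5.1505.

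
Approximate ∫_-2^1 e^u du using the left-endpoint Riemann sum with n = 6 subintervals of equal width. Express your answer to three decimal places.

Δu = (1 − (-2))/6 = 0.5.
Left endpoints: -2, -1.5, -1, -0.5, 0, 0.5.
f(-2) ≈ 0.135, f(-1.5) ≈ 0.223, f(-1) ≈ 0.368, f(-0.5) ≈ 0.607, f(0) ≈ 1.000, f(0.5) ≈ 1.649.
Sum = Δu · [f(-2) + f(-1.5) + f(-1) + ...].
Sum ≈ 1.991.

1.991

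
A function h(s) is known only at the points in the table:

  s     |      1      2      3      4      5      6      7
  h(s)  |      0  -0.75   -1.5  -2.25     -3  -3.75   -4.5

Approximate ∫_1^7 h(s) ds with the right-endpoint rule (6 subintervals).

Δs = 1.
Sum = 1·[(-0.75) + (-1.5) + (-2.25) + (-3) + (-3.75) + (-4.5)] = -15.75.

-15.75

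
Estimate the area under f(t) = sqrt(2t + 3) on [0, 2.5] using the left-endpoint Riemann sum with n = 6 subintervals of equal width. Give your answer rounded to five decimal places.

Δt = (2.5 − 0)/6 = 5/12.
Left endpoints: 0, 5/12, 5/6, 1.25, 5/3, 25/12.
f(0) ≈ 1.73205, f(5/12) ≈ 1.95789, f(5/6) ≈ 2.16025, f(1.25) ≈ 2.34521, f(5/3) ≈ 2.51661, f(25/12) ≈ 2.67706.
Sum = Δt · [f(0) + f(5/12) + f(5/6) + ...].
Sum ≈ 5.57878.

5.57878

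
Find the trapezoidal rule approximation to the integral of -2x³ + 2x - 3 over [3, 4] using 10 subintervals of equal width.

-83.535

Δx = (4 − 3)/10 = 0.1.
f(3) = -51, f(3.1) = -56.382, f(3.2) = -62.136, f(3.3) = -68.274, f(3.4) = -74.808, f(3.5) = -81.75, f(3.6) = -89.112, f(3.7) = -96.906, f(3.8) = -105.144, f(3.9) = -113.838, f(4) = -123.
T_10 = (Δx/2)·[f(x_0) + 2f(x_1) + ... + 2f(x_{9}) + f(x_10)].
Sum = -83.535.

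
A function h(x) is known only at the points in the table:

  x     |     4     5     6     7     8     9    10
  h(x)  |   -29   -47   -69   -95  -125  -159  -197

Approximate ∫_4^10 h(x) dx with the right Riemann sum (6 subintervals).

-692

Δx = 1.
Sum = 1·[(-47) + (-69) + (-95) + (-125) + (-159) + (-197)] = -692.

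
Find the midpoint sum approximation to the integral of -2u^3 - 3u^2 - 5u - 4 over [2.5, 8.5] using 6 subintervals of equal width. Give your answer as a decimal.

Δu = (8.5 − 2.5)/6 = 1.
Midpoints: 3, 4, 5, 6, 7, 8.
f(3) = -100, f(4) = -200, f(5) = -354, f(6) = -574, f(7) = -872, f(8) = -1260.
Sum = Δu · [f(3) + f(4) + f(5) + ...].
Sum = -3360.

-3360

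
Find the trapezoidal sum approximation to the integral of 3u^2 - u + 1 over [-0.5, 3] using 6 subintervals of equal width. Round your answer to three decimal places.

26.845

Δu = (3 − (-0.5))/6 = 7/12.
f(-0.5) = 2.25, f(1/12) = 0.9375, f(2/3) = 5/3, f(1.25) = 4.4375, f(11/6) = 9.25, f(29/12) = 773/48, f(3) = 25.
T_6 = (Δu/2)·[f(u_0) + 2f(u_1) + ... + 2f(u_{5}) + f(u_6)].
Sum ≈ 26.845.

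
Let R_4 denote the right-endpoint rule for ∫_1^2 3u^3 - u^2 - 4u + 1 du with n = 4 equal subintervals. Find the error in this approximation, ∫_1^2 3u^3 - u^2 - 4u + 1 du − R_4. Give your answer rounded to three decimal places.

Exact integral: ∫_1^2 f(u) du ≈ 3.91667.
R_4 = 5.796875.
Error ≈ 3.91667 − 5.796875 ≈ -1.880.

-1.880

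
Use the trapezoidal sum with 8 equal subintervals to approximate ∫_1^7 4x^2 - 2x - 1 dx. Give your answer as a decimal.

404.25

Δx = (7 − 1)/8 = 0.75.
f(1) = 1, f(1.75) = 7.75, f(2.5) = 19, f(3.25) = 34.75, f(4) = 55, f(4.75) = 79.75, f(5.5) = 109, f(6.25) = 142.75, f(7) = 181.
T_8 = (Δx/2)·[f(x_0) + 2f(x_1) + ... + 2f(x_{7}) + f(x_8)].
Sum = 404.25.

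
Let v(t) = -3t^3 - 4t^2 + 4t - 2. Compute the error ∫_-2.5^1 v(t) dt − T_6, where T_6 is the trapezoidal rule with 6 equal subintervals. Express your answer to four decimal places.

-0.5459

Exact integral: ∫_-2.5^1 v(t) dt ≈ -11.119792.
T_6 ≈ -10.573929.
Error ≈ -11.119792 − (-10.573929) ≈ -0.5459.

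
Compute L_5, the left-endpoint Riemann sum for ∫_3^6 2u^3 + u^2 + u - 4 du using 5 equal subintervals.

554.64

Δu = (6 − 3)/5 = 0.6.
Left endpoints: 3, 3.6, 4.2, 4.8, 5.4.
f(3) = 62, f(3.6) = 105.872, f(4.2) = 166.016, f(4.8) = 245.024, f(5.4) = 345.488.
Sum = Δu · [f(3) + f(3.6) + f(4.2) + f(4.8) + f(5.4)].
Sum = 554.64.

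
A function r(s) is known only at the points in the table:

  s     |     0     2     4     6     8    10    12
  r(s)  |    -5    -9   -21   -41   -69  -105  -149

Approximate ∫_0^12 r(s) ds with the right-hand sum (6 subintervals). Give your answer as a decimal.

-788

Δs = 2.
Sum = 2·[(-9) + (-21) + (-41) + (-69) + (-105) + (-149)] = -788.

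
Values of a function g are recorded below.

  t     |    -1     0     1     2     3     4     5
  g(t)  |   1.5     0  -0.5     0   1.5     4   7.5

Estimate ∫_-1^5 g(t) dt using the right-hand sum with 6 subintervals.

Δt = 1.
Sum = 1·[0 + (-0.5) + 0 + 1.5 + 4 + 7.5] = 12.5.

12.5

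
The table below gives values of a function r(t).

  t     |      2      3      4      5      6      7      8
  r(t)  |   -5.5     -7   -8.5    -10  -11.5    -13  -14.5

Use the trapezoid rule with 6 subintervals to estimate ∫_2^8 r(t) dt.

-60

Δt = 1.
T_6 = (1/2)·[(-5.5) + 2·(-7) + 2·(-8.5) + 2·(-10) + 2·(-11.5) + 2·(-13) + (-14.5)] = -60.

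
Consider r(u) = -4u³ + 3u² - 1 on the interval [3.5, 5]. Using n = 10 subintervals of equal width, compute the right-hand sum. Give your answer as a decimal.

-416.35125

Δu = (5 − 3.5)/10 = 0.15.
Right endpoints: 3.65, 3.8, 3.95, 4.1, 4.25, 4.4, 4.55, 4.7, 4.85, 5.
r(3.65) = -155.541, r(3.8) = -177.168, r(3.95) = -200.712, r(4.1) = -226.254, r(4.25) = -253.875, r(4.4) = -283.656, r(4.55) = -315.678, r(4.7) = -350.022, r(4.85) = -386.769, r(5) = -426.
Sum = Δu · [r(3.65) + r(3.8) + r(3.95) + ...].
Sum = -416.35125.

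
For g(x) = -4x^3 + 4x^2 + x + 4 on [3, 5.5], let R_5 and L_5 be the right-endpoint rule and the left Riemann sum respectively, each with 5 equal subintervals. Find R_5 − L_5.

R_5 = -750.
L_5 = -515.
R_5 − L_5 = -235.

-235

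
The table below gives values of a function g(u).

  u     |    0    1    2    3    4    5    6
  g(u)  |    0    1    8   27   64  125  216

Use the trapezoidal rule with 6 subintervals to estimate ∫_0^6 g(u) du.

Δu = 1.
T_6 = (1/2)·[0 + 2·1 + 2·8 + 2·27 + 2·64 + 2·125 + 216] = 333.

333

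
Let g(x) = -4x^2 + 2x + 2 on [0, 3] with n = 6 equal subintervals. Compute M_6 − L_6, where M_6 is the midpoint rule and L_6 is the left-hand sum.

M_6 = -20.75.
L_6 = -14.
M_6 − L_6 = -6.75.

-6.75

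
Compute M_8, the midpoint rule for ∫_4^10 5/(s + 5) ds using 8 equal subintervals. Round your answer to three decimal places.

Δs = (10 − 4)/8 = 0.75.
Midpoints: 4.375, 5.125, 5.875, 6.625, 7.375, 8.125, 8.875, 9.625.
f(4.375) = 8/15, f(5.125) = 40/81, f(5.875) = 40/87, f(6.625) = 40/93, f(7.375) = 40/99, f(8.125) = 8/21, f(8.875) = 40/111, f(9.625) = 40/117.
Sum = Δs · [f(4.375) + f(5.125) + f(5.875) + ...].
Sum ≈ 2.553.

2.553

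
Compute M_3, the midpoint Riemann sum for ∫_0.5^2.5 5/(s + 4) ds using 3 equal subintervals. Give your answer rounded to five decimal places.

Δs = (2.5 − 0.5)/3 = 2/3.
Midpoints: 5/6, 1.5, 13/6.
f(5/6) = 30/29, f(1.5) = 10/11, f(13/6) = 30/37.
Sum = Δs · [f(5/6) + f(1.5) + f(13/6)].
Sum ≈ 1.83626.

1.83626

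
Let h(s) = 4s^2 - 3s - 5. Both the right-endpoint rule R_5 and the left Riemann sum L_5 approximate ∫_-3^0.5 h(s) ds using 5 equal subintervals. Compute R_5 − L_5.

R_5 = 17.01.
L_5 = 48.86.
R_5 − L_5 = -31.85.

-31.85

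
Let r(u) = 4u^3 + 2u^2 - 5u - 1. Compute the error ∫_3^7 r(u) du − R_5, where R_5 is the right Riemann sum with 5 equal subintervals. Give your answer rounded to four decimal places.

-556.0533

Exact integral: ∫_3^7 r(u) du ≈ 2426.666667.
R_5 = 2982.72.
Error ≈ 2426.666667 − 2982.72 ≈ -556.0533.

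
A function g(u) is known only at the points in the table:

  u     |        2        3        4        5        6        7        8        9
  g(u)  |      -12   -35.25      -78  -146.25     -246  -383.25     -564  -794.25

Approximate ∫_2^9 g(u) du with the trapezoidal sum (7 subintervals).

-1855.875

Δu = 1.
T_7 = (1/2)·[(-12) + 2·(-35.25) + 2·(-78) + 2·(-146.25) + 2·(-246) + 2·(-383.25) + 2·(-564) + (-794.25)] = -1855.875.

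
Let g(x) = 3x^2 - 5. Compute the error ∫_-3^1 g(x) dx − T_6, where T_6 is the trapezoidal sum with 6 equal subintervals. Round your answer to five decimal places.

Exact integral: ∫_-3^1 g(x) dx = 8.
T_6 ≈ 8.8888889.
Error ≈ 8 − 8.8888889 ≈ -0.88889.

-0.88889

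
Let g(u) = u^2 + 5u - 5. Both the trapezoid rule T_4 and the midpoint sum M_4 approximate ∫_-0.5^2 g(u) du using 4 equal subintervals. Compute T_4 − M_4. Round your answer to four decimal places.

T_4 = -0.25390625.
M_4 ≈ -0.498047.
T_4 − M_4 ≈ 0.2441.

0.2441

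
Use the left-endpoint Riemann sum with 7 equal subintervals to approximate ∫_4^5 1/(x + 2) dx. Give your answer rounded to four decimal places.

Δx = (5 − 4)/7 = 1/7.
Left endpoints: 4, 29/7, 30/7, 31/7, 32/7, 33/7, 34/7.
f(4) = 1/6, f(29/7) = 7/43, f(30/7) = 7/44, f(31/7) = 7/45, f(32/7) = 7/46, f(33/7) = 7/47, f(34/7) = 7/48.
Sum = Δx · [f(4) + f(29/7) + f(30/7) + ...].
Sum ≈ 0.1559.

0.1559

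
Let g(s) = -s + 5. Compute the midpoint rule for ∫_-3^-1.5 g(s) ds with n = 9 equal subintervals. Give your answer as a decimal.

Δs = (-1.5 − (-3))/9 = 1/6.
Midpoints: -35/12, -2.75, -31/12, -29/12, -2.25, -25/12, -23/12, -1.75, -19/12.
g(-35/12) = 95/12, g(-2.75) = 7.75, g(-31/12) = 91/12, g(-29/12) = 89/12, g(-2.25) = 7.25, g(-25/12) = 85/12, g(-23/12) = 83/12, g(-1.75) = 6.75, g(-19/12) = 79/12.
Sum = Δs · [g(-35/12) + g(-2.75) + g(-31/12) + ...].
Sum = 10.875.

10.875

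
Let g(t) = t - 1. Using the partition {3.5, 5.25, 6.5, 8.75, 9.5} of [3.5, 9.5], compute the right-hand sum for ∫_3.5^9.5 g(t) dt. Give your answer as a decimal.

38.125

Subinterval widths: 1.75, 1.25, 2.25, 0.75.
Right endpoints: 5.25, 6.5, 8.75, 9.5.
g(5.25) = 4.25, g(6.5) = 5.5, g(8.75) = 7.75, g(9.5) = 8.5.
Sum = Σ Δt_i · g(t_i).
Sum = 38.125.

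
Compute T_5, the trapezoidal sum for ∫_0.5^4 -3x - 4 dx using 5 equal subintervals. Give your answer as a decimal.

Δx = (4 − 0.5)/5 = 0.7.
f(0.5) = -5.5, f(1.2) = -7.6, f(1.9) = -9.7, f(2.6) = -11.8, f(3.3) = -13.9, f(4) = -16.
T_5 = (Δx/2)·[f(x_0) + 2f(x_1) + ... + 2f(x_{4}) + f(x_5)].
Sum = -37.625.

-37.625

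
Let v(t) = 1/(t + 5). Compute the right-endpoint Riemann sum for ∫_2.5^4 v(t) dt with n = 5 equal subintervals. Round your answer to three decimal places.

Δt = (4 − 2.5)/5 = 0.3.
Right endpoints: 2.8, 3.1, 3.4, 3.7, 4.
v(2.8) = 5/39, v(3.1) = 10/81, v(3.4) = 5/42, v(3.7) = 10/87, v(4) = 1/9.
Sum = Δt · [v(2.8) + v(3.1) + v(3.4) + v(3.7) + v(4)].
Sum ≈ 0.179.

0.179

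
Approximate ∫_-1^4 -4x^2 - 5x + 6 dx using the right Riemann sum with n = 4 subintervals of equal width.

-152.5

Δx = (4 − (-1))/4 = 1.25.
Right endpoints: 0.25, 1.5, 2.75, 4.
f(0.25) = 4.5, f(1.5) = -10.5, f(2.75) = -38, f(4) = -78.
Sum = Δx · [f(0.25) + f(1.5) + f(2.75) + f(4)].
Sum = -152.5.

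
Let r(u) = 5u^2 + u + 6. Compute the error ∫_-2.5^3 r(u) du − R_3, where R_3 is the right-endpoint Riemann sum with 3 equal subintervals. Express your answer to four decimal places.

Exact integral: ∫_-2.5^3 r(u) du ≈ 105.416667.
R_3 ≈ 138.467593.
Error ≈ 105.416667 − 138.467593 ≈ -33.0509.

-33.0509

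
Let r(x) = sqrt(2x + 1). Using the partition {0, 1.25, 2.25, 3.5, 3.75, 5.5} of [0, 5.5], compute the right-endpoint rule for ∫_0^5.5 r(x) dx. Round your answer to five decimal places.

Subinterval widths: 1.25, 1, 1.25, 0.25, 1.75.
Right endpoints: 1.25, 2.25, 3.5, 3.75, 5.5.
r(1.25) ≈ 1.87083, r(2.25) ≈ 2.34521, r(3.5) ≈ 2.82843, r(3.75) ≈ 2.91548, r(5.5) ≈ 3.46410.
Sum = Σ Δx_i · r(x_i).
Sum ≈ 15.01032.

15.01032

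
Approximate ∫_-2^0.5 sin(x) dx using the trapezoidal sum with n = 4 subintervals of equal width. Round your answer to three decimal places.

-1.251

Δx = (0.5 − (-2))/4 = 0.625.
f(-2) ≈ -0.909, f(-1.375) ≈ -0.981, f(-0.75) ≈ -0.682, f(-0.125) ≈ -0.125, f(0.5) ≈ 0.479.
T_4 = (Δx/2)·[f(x_0) + 2f(x_1) + 2f(x_2) + 2f(x_3) + f(x_4)].
Sum ≈ -1.251.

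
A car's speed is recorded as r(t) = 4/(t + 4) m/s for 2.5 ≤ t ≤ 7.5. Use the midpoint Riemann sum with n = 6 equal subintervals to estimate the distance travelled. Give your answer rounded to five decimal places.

Δt = (7.5 − 2.5)/6 = 5/6.
Midpoints: 35/12, 3.75, 55/12, 65/12, 6.25, 85/12.
r(35/12) = 48/83, r(3.75) = 16/31, r(55/12) = 48/103, r(65/12) = 48/113, r(6.25) = 16/41, r(85/12) = 48/133.
Sum = Δt · [r(35/12) + r(3.75) + r(55/12) + ...].
Sum ≈ 2.28032.

2.28032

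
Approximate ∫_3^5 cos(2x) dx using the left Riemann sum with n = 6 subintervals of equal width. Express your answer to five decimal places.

Δx = (5 − 3)/6 = 1/3.
Left endpoints: 3, 10/3, 11/3, 4, 13/3, 14/3.
f(3) ≈ 0.96017, f(10/3) ≈ 0.92737, f(11/3) ≈ 0.49744, f(4) ≈ -0.14550, f(13/3) ≈ -0.72614, f(14/3) ≈ -0.99582.
Sum = Δx · [f(3) + f(10/3) + f(11/3) + ...].
Sum ≈ 0.17251.

0.17251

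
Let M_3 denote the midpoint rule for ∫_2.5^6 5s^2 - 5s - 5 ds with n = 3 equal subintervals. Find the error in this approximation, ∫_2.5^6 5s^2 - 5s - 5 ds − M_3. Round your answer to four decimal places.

Exact integral: ∫_2.5^6 f(s) ds ≈ 242.083333.
M_3 ≈ 240.098380.
Error ≈ 242.083333 − 240.098380 ≈ 1.9850.

1.9850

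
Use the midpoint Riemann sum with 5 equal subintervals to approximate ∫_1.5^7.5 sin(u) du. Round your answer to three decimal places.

-0.293

Δu = (7.5 − 1.5)/5 = 1.2.
Midpoints: 2.1, 3.3, 4.5, 5.7, 6.9.
f(2.1) ≈ 0.863, f(3.3) ≈ -0.158, f(4.5) ≈ -0.978, f(5.7) ≈ -0.551, f(6.9) ≈ 0.578.
Sum = Δu · [f(2.1) + f(3.3) + f(4.5) + f(5.7) + f(6.9)].
Sum ≈ -0.293.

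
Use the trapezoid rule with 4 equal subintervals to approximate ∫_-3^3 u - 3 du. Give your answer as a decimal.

Δu = (3 − (-3))/4 = 1.5.
f(-3) = -6, f(-1.5) = -4.5, f(0) = -3, f(1.5) = -1.5, f(3) = 0.
T_4 = (Δu/2)·[f(u_0) + 2f(u_1) + 2f(u_2) + 2f(u_3) + f(u_4)].
Sum = -18.

-18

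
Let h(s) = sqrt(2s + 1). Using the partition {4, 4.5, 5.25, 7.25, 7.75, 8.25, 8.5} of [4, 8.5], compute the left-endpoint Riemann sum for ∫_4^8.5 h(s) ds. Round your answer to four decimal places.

Subinterval widths: 0.5, 0.75, 2, 0.5, 0.5, 0.25.
Left endpoints: 4, 4.5, 5.25, 7.25, 7.75, 8.25.
h(4) ≈ 3.0000, h(4.5) ≈ 3.1623, h(5.25) ≈ 3.3912, h(7.25) ≈ 3.9370, h(7.75) ≈ 4.0620, h(8.25) ≈ 4.1833.
Sum = Σ Δs_i · h(s_i).
Sum ≈ 15.6994.

15.6994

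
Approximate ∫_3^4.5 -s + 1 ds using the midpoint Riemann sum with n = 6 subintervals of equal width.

Δs = (4.5 − 3)/6 = 0.25.
Midpoints: 3.125, 3.375, 3.625, 3.875, 4.125, 4.375.
f(3.125) = -2.125, f(3.375) = -2.375, f(3.625) = -2.625, f(3.875) = -2.875, f(4.125) = -3.125, f(4.375) = -3.375.
Sum = Δs · [f(3.125) + f(3.375) + f(3.625) + ...].
Sum = -4.125.

-4.125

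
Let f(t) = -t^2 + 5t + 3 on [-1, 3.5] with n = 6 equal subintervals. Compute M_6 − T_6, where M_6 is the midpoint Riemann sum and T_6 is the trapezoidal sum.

0.6328125

M_6 = 27.2109375.
T_6 = 26.578125.
M_6 − T_6 = 0.6328125.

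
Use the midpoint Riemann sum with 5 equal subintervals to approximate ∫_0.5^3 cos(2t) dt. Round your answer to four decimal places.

Δt = (3 − 0.5)/5 = 0.5.
Midpoints: 0.75, 1.25, 1.75, 2.25, 2.75.
f(0.75) ≈ 0.0707, f(1.25) ≈ -0.8011, f(1.75) ≈ -0.9365, f(2.25) ≈ -0.2108, f(2.75) ≈ 0.7087.
Sum = Δt · [f(0.75) + f(1.25) + f(1.75) + f(2.25) + f(2.75)].
Sum ≈ -0.5845.

-0.5845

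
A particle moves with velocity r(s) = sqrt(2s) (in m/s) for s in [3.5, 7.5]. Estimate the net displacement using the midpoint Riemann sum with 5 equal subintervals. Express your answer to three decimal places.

13.195

Δs = (7.5 − 3.5)/5 = 0.8.
Midpoints: 3.9, 4.7, 5.5, 6.3, 7.1.
r(3.9) ≈ 2.793, r(4.7) ≈ 3.066, r(5.5) ≈ 3.317, r(6.3) ≈ 3.550, r(7.1) ≈ 3.768.
Sum = Δs · [r(3.9) + r(4.7) + r(5.5) + r(6.3) + r(7.1)].
Sum ≈ 13.195.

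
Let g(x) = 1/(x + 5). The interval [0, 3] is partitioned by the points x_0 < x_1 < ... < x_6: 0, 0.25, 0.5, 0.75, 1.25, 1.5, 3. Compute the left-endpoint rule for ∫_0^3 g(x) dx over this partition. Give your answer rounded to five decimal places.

Subinterval widths: 0.25, 0.25, 0.25, 0.5, 0.25, 1.5.
Left endpoints: 0, 0.25, 0.5, 0.75, 1.25, 1.5.
g(0) = 0.2, g(0.25) = 4/21, g(0.5) = 2/11, g(0.75) = 4/23, g(1.25) = 0.16, g(1.5) = 2/13.
Sum = Σ Δx_i · g(x_i).
Sum ≈ 0.50080.

0.50080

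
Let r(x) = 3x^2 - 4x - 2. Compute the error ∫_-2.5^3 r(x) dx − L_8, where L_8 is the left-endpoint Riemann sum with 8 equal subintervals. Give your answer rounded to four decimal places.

Exact integral: ∫_-2.5^3 r(x) dx = 26.125.
L_8 ≈ 32.151367.
Error ≈ 26.125 − 32.151367 ≈ -6.0264.

-6.0264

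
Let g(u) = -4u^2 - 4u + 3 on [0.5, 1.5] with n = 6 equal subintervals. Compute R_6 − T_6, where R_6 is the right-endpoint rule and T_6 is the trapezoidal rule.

-1

R_6 ≈ -6.3518519.
T_6 ≈ -5.3518519.
R_6 − T_6 = -1.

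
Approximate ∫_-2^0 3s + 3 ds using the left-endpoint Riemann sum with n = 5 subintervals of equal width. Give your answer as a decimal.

Δs = (0 − (-2))/5 = 0.4.
Left endpoints: -2, -1.6, -1.2, -0.8, -0.4.
f(-2) = -3, f(-1.6) = -1.8, f(-1.2) = -0.6, f(-0.8) = 0.6, f(-0.4) = 1.8.
Sum = Δs · [f(-2) + f(-1.6) + f(-1.2) + f(-0.8) + f(-0.4)].
Sum = -1.2.

-1.2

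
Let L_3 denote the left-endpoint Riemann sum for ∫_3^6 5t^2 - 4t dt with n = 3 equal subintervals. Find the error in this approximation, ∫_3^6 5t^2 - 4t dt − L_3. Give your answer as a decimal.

59

Exact integral: ∫_3^6 f(t) dt = 261.
L_3 = 202.
Error = 261 − 202 = 59.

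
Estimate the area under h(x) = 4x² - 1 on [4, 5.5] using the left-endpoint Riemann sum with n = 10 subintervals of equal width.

Δx = (5.5 − 4)/10 = 0.15.
Left endpoints: 4, 4.15, 4.3, 4.45, 4.6, 4.75, 4.9, 5.05, 5.2, 5.35.
h(4) = 63, h(4.15) = 67.89, h(4.3) = 72.96, h(4.45) = 78.21, h(4.6) = 83.64, h(4.75) = 89.25, h(4.9) = 95.04, h(5.05) = 101.01, h(5.2) = 107.16, h(5.35) = 113.49.
Sum = Δx · [h(4) + h(4.15) + h(4.3) + ...].
Sum = 130.7475.

130.7475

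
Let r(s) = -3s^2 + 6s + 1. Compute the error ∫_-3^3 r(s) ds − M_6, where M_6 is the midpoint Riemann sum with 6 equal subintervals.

Exact integral: ∫_-3^3 r(s) ds = -48.
M_6 = -46.5.
Error = -48 − (-46.5) = -1.5.

-1.5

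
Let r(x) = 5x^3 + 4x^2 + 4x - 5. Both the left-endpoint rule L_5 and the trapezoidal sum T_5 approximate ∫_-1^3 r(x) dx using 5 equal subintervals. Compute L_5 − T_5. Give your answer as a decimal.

L_5 = 66.24.
T_5 = 141.44.
L_5 − T_5 = -75.2.

-75.2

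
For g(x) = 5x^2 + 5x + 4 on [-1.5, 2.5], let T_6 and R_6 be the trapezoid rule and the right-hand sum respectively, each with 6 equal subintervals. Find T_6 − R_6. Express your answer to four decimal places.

-13.3333

T_6 ≈ 59.148148.
R_6 ≈ 72.481481.
T_6 − R_6 ≈ -13.3333.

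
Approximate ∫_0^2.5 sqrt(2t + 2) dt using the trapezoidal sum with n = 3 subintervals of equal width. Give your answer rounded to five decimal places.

5.21186

Δt = (2.5 − 0)/3 = 5/6.
f(0) ≈ 1.41421, f(5/6) ≈ 1.91485, f(5/3) ≈ 2.30940, f(2.5) ≈ 2.64575.
T_3 = (Δt/2)·[f(t_0) + 2f(t_1) + 2f(t_2) + f(t_3)].
Sum ≈ 5.21186.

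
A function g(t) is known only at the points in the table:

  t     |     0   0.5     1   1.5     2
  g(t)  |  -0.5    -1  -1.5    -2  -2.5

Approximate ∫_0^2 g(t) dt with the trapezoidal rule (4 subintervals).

-3

Δt = 0.5.
T_4 = (0.5/2)·[(-0.5) + 2·(-1) + 2·(-1.5) + 2·(-2) + (-2.5)] = -3.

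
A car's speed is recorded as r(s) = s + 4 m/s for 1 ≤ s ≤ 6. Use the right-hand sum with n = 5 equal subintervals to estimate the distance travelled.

Δs = (6 − 1)/5 = 1.
Right endpoints: 2, 3, 4, 5, 6.
r(2) = 6, r(3) = 7, r(4) = 8, r(5) = 9, r(6) = 10.
Sum = Δs · [r(2) + r(3) + r(4) + r(5) + r(6)].
Sum = 40.

40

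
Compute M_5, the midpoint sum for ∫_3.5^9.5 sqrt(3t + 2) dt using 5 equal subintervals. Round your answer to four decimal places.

27.6197

Δt = (9.5 − 3.5)/5 = 1.2.
Midpoints: 4.1, 5.3, 6.5, 7.7, 8.9.
f(4.1) ≈ 3.7815, f(5.3) ≈ 4.2308, f(6.5) ≈ 4.6368, f(7.7) ≈ 5.0100, f(8.9) ≈ 5.3572.
Sum = Δt · [f(4.1) + f(5.3) + f(6.5) + f(7.7) + f(8.9)].
Sum ≈ 27.6197.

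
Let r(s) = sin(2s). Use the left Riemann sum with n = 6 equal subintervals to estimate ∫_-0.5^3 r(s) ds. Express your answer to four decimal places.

-0.3495

Δs = (3 − (-0.5))/6 = 7/12.
Left endpoints: -0.5, 1/12, 2/3, 1.25, 11/6, 29/12.
r(-0.5) ≈ -0.8415, r(1/12) ≈ 0.1659, r(2/3) ≈ 0.9719, r(1.25) ≈ 0.5985, r(11/6) ≈ -0.5013, r(29/12) ≈ -0.9927.
Sum = Δs · [r(-0.5) + r(1/12) + r(2/3) + ...].
Sum ≈ -0.3495.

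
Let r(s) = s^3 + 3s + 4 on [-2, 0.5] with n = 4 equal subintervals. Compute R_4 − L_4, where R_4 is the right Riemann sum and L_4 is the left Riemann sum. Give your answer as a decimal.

R_4 ≈ 4.9072266.
L_4 ≈ -4.8583984.
R_4 − L_4 = 9.765625.

9.765625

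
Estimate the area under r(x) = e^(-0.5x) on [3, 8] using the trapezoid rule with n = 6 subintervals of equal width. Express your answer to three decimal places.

0.416

Δx = (8 − 3)/6 = 5/6.
r(3) ≈ 0.223, r(23/6) ≈ 0.147, r(14/3) ≈ 0.097, r(5.5) ≈ 0.064, r(19/3) ≈ 0.042, r(43/6) ≈ 0.028, r(8) ≈ 0.018.
T_6 = (Δx/2)·[r(x_0) + 2r(x_1) + ... + 2r(x_{5}) + r(x_6)].
Sum ≈ 0.416.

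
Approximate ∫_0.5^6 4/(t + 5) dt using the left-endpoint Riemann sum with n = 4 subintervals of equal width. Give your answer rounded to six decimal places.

Δt = (6 − 0.5)/4 = 1.375.
Left endpoints: 0.5, 1.875, 3.25, 4.625.
f(0.5) = 8/11, f(1.875) = 32/55, f(3.25) = 16/33, f(4.625) = 32/77.
Sum = Δt · [f(0.5) + f(1.875) + f(3.25) + f(4.625)].
Sum ≈ 3.038095.

3.038095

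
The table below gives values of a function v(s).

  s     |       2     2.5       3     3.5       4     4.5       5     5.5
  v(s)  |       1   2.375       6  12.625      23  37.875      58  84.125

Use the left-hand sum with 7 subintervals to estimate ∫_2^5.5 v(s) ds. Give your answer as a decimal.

Δs = 0.5.
Sum = 0.5·[1 + 2.375 + 6 + 12.625 + 23 + 37.875 + 58] = 70.4375.

70.4375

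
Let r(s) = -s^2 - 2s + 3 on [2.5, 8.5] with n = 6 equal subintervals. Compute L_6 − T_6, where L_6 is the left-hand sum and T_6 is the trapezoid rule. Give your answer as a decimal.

39

L_6 = -209.5.
T_6 = -248.5.
L_6 − T_6 = 39.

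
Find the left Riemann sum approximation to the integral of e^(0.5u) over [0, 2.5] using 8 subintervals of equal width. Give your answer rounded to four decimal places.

4.6017

Δu = (2.5 − 0)/8 = 0.3125.
Left endpoints: 0, 0.3125, 0.625, 0.9375, 1.25, 1.5625, 1.875, 2.1875.
f(0) ≈ 1.0000, f(0.3125) ≈ 1.1691, f(0.625) ≈ 1.3668, f(0.9375) ≈ 1.5980, f(1.25) ≈ 1.8682, f(1.5625) ≈ 2.1842, f(1.875) ≈ 2.5536, f(2.1875) ≈ 2.9854.
Sum = Δu · [f(0) + f(0.3125) + f(0.625) + ...].
Sum ≈ 4.6017.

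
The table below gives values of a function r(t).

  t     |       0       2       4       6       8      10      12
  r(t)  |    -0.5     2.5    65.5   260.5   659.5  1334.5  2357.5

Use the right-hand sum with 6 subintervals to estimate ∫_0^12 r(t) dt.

9360

Δt = 2.
Sum = 2·[2.5 + 65.5 + 260.5 + 659.5 + 1334.5 + 2357.5] = 9360.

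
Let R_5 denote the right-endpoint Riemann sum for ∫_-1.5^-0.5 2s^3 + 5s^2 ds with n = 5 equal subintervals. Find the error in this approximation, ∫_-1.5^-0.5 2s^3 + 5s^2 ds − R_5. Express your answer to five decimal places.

0.35667

Exact integral: ∫_-1.5^-0.5 f(s) ds ≈ 2.9166667.
R_5 = 2.56.
Error ≈ 2.9166667 − 2.56 ≈ 0.35667.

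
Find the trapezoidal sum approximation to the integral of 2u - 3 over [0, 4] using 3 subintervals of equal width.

4

Δu = (4 − 0)/3 = 4/3.
f(0) = -3, f(4/3) = -1/3, f(8/3) = 7/3, f(4) = 5.
T_3 = (Δu/2)·[f(u_0) + 2f(u_1) + 2f(u_2) + f(u_3)].
Sum = 4.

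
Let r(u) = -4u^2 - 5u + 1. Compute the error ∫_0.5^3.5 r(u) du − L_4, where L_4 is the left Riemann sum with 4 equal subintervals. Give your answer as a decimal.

-22.5

Exact integral: ∫_0.5^3.5 r(u) du = -84.
L_4 = -61.5.
Error = -84 − (-61.5) = -22.5.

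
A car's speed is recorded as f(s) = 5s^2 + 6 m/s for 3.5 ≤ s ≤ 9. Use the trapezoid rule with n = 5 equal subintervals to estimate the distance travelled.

1182.0875

Δs = (9 − 3.5)/5 = 1.1.
f(3.5) = 67.25, f(4.6) = 111.8, f(5.7) = 168.45, f(6.8) = 237.2, f(7.9) = 318.05, f(9) = 411.
T_5 = (Δs/2)·[f(s_0) + 2f(s_1) + ... + 2f(s_{4}) + f(s_5)].
Sum = 1182.0875.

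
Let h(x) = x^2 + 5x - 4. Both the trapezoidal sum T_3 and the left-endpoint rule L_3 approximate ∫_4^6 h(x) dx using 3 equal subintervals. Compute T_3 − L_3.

10

T_3 ≈ 92.81481481.
L_3 ≈ 82.81481481.
T_3 − L_3 = 10.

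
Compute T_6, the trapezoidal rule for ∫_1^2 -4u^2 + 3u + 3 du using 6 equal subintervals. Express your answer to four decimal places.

-1.8519

Δu = (2 − 1)/6 = 1/6.
f(1) = 2, f(7/6) = 19/18, f(4/3) = -1/9, f(1.5) = -1.5, f(5/3) = -28/9, f(11/6) = -89/18, f(2) = -7.
T_6 = (Δu/2)·[f(u_0) + 2f(u_1) + ... + 2f(u_{5}) + f(u_6)].
Sum ≈ -1.8519.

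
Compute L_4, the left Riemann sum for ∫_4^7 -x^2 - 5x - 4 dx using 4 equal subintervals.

-169.78125

Δx = (7 − 4)/4 = 0.75.
Left endpoints: 4, 4.75, 5.5, 6.25.
f(4) = -40, f(4.75) = -50.3125, f(5.5) = -61.75, f(6.25) = -74.3125.
Sum = Δx · [f(4) + f(4.75) + f(5.5) + f(6.25)].
Sum = -169.78125.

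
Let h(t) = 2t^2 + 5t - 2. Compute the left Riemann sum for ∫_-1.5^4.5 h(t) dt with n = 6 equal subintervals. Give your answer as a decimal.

Δt = (4.5 − (-1.5))/6 = 1.
Left endpoints: -1.5, -0.5, 0.5, 1.5, 2.5, 3.5.
h(-1.5) = -5, h(-0.5) = -4, h(0.5) = 1, h(1.5) = 10, h(2.5) = 23, h(3.5) = 40.
Sum = Δt · [h(-1.5) + h(-0.5) + h(0.5) + ...].
Sum = 65.

65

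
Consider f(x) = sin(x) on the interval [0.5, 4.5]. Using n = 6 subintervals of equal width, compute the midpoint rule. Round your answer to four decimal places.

1.1088

Δx = (4.5 − 0.5)/6 = 2/3.
Midpoints: 5/6, 1.5, 13/6, 17/6, 3.5, 25/6.
f(5/6) ≈ 0.7402, f(1.5) ≈ 0.9975, f(13/6) ≈ 0.8277, f(17/6) ≈ 0.3034, f(3.5) ≈ -0.3508, f(25/6) ≈ -0.8548.
Sum = Δx · [f(5/6) + f(1.5) + f(13/6) + ...].
Sum ≈ 1.1088.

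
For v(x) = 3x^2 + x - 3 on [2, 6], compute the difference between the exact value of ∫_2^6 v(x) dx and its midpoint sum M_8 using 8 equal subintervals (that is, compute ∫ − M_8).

Exact integral: ∫_2^6 v(x) dx = 212.
M_8 = 211.75.
Error = 212 − 211.75 = 0.25.

0.25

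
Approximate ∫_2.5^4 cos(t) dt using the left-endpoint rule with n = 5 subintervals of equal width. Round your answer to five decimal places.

Δt = (4 − 2.5)/5 = 0.3.
Left endpoints: 2.5, 2.8, 3.1, 3.4, 3.7.
f(2.5) ≈ -0.80114, f(2.8) ≈ -0.94222, f(3.1) ≈ -0.99914, f(3.4) ≈ -0.96680, f(3.7) ≈ -0.84810.
Sum = Δt · [f(2.5) + f(2.8) + f(3.1) + f(3.4) + f(3.7)].
Sum ≈ -1.36722.

-1.36722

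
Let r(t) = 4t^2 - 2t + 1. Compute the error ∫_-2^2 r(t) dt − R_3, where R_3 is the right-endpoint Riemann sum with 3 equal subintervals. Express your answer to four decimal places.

Exact integral: ∫_-2^2 r(t) dt ≈ 25.333333.
R_3 ≈ 24.740741.
Error ≈ 25.333333 − 24.740741 ≈ 0.5926.

0.5926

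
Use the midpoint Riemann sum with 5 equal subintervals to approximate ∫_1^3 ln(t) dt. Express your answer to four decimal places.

Δt = (3 − 1)/5 = 0.4.
Midpoints: 1.2, 1.6, 2, 2.4, 2.8.
f(1.2) ≈ 0.1823, f(1.6) ≈ 0.4700, f(2) ≈ 0.6931, f(2.4) ≈ 0.8755, f(2.8) ≈ 1.0296.
Sum = Δt · [f(1.2) + f(1.6) + f(2) + f(2.4) + f(2.8)].
Sum ≈ 1.3002.

1.3002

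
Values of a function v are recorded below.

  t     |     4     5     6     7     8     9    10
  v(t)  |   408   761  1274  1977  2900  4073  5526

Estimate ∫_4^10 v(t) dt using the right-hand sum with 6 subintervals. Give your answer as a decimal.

16511

Δt = 1.
Sum = 1·[761 + 1274 + 1977 + 2900 + 4073 + 5526] = 16511.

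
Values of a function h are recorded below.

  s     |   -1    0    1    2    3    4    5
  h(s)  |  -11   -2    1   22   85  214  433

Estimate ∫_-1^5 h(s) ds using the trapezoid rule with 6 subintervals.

Δs = 1.
T_6 = (1/2)·[(-11) + 2·(-2) + 2·1 + 2·22 + 2·85 + 2·214 + 433] = 531.

531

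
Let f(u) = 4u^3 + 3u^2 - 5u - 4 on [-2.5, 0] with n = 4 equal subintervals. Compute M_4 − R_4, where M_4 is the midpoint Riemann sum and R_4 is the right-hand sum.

-6.8359375

M_4 = -16.8359375.
R_4 = -10.
M_4 − R_4 = -6.8359375.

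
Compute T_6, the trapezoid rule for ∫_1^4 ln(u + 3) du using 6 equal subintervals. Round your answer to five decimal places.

5.07396

Δu = (4 − 1)/6 = 0.5.
f(1) ≈ 1.38629, f(1.5) ≈ 1.50408, f(2) ≈ 1.60944, f(2.5) ≈ 1.70475, f(3) ≈ 1.79176, f(3.5) ≈ 1.87180, f(4) ≈ 1.94591.
T_6 = (Δu/2)·[f(u_0) + 2f(u_1) + ... + 2f(u_{5}) + f(u_6)].
Sum ≈ 5.07396.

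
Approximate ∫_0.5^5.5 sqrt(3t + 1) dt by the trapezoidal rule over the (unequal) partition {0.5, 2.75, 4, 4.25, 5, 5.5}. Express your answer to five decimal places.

15.20524

Subinterval widths: 2.25, 1.25, 0.25, 0.75, 0.5.
f(0.5) ≈ 1.58114, f(2.75) ≈ 3.04138, f(4) ≈ 3.60555, f(4.25) ≈ 3.70810, f(5) ≈ 4.00000, f(5.5) ≈ 4.18330.
On each subinterval the trapezoid contributes (Δt_i/2)·[f(t_{i-1}) + f(t_i)].
Sum ≈ 15.20524.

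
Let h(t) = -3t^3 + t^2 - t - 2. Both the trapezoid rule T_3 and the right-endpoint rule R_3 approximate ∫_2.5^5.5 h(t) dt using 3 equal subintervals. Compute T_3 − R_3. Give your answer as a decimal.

T_3 = -642.25.
R_3 = -857.875.
T_3 − R_3 = 215.625.

215.625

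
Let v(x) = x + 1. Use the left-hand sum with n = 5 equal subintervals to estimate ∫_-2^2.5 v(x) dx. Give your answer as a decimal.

3.6

Δx = (2.5 − (-2))/5 = 0.9.
Left endpoints: -2, -1.1, -0.2, 0.7, 1.6.
v(-2) = -1, v(-1.1) = -0.1, v(-0.2) = 0.8, v(0.7) = 1.7, v(1.6) = 2.6.
Sum = Δx · [v(-2) + v(-1.1) + v(-0.2) + v(0.7) + v(1.6)].
Sum = 3.6.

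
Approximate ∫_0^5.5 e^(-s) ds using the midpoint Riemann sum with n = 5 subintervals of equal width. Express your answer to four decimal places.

0.9474

Δs = (5.5 − 0)/5 = 1.1.
Midpoints: 0.55, 1.65, 2.75, 3.85, 4.95.
f(0.55) ≈ 0.5769, f(1.65) ≈ 0.1920, f(2.75) ≈ 0.0639, f(3.85) ≈ 0.0213, f(4.95) ≈ 0.0071.
Sum = Δs · [f(0.55) + f(1.65) + f(2.75) + f(3.85) + f(4.95)].
Sum ≈ 0.9474.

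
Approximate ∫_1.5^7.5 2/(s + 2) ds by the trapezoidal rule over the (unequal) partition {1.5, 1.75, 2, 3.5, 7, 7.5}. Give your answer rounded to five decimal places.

Subinterval widths: 0.25, 0.25, 1.5, 3.5, 0.5.
f(1.5) = 4/7, f(1.75) = 8/15, f(2) = 0.5, f(3.5) = 4/11, f(7) = 2/9, f(7.5) = 4/19.
On each subinterval the trapezoid contributes (Δs_i/2)·[f(s_{i-1}) + f(s_i)].
Sum ≈ 2.04843.

2.04843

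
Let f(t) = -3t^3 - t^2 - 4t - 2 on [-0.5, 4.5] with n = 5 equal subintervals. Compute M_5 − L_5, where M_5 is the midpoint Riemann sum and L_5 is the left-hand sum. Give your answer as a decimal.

-133.125

M_5 = -380.
L_5 = -246.875.
M_5 − L_5 = -133.125.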